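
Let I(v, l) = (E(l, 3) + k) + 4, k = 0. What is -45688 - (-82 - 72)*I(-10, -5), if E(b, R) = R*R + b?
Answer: -44456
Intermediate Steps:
E(b, R) = b + R**2 (E(b, R) = R**2 + b = b + R**2)
I(v, l) = 13 + l (I(v, l) = ((l + 3**2) + 0) + 4 = ((l + 9) + 0) + 4 = ((9 + l) + 0) + 4 = (9 + l) + 4 = 13 + l)
-45688 - (-82 - 72)*I(-10, -5) = -45688 - (-82 - 72)*(13 - 5) = -45688 - (-154)*8 = -45688 - 1*(-1232) = -45688 + 1232 = -44456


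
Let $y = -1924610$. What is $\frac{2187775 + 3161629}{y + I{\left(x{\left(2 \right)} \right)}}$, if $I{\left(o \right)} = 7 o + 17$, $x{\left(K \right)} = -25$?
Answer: $- \frac{1337351}{481192} \approx -2.7792$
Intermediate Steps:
$I{\left(o \right)} = 17 + 7 o$
$\frac{2187775 + 3161629}{y + I{\left(x{\left(2 \right)} \right)}} = \frac{2187775 + 3161629}{-1924610 + \left(17 + 7 \left(-25\right)\right)} = \frac{5349404}{-1924610 + \left(17 - 175\right)} = \frac{5349404}{-1924610 - 158} = \frac{5349404}{-1924768} = 5349404 \left(- \frac{1}{1924768}\right) = - \frac{1337351}{481192}$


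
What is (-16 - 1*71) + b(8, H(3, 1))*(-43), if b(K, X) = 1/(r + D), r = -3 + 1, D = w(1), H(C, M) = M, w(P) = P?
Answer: -44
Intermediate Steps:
D = 1
r = -2
b(K, X) = -1 (b(K, X) = 1/(-2 + 1) = 1/(-1) = -1)
(-16 - 1*71) + b(8, H(3, 1))*(-43) = (-16 - 1*71) - 1*(-43) = (-16 - 71) + 43 = -87 + 43 = -44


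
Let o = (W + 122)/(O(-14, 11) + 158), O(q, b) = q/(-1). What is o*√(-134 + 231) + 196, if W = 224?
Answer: 196 + 173*√97/86 ≈ 215.81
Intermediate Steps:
O(q, b) = -q (O(q, b) = q*(-1) = -q)
o = 173/86 (o = (224 + 122)/(-1*(-14) + 158) = 346/(14 + 158) = 346/172 = 346*(1/172) = 173/86 ≈ 2.0116)
o*√(-134 + 231) + 196 = 173*√(-134 + 231)/86 + 196 = 173*√97/86 + 196 = 196 + 173*√97/86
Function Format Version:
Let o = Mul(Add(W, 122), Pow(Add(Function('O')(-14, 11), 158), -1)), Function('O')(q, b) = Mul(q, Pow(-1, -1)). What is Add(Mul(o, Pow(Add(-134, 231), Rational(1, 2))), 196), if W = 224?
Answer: Add(196, Mul(Rational(173, 86), Pow(97, Rational(1, 2)))) ≈ 215.81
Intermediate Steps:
Function('O')(q, b) = Mul(-1, q) (Function('O')(q, b) = Mul(q, -1) = Mul(-1, q))
o = Rational(173, 86) (o = Mul(Add(224, 122), Pow(Add(Mul(-1, -14), 158), -1)) = Mul(346, Pow(Add(14, 158), -1)) = Mul(346, Pow(172, -1)) = Mul(346, Rational(1, 172)) = Rational(173, 86) ≈ 2.0116)
Add(Mul(o, Pow(Add(-134, 231), Rational(1, 2))), 196) = Add(Mul(Rational(173, 86), Pow(Add(-134, 231), Rational(1, 2))), 196) = Add(Mul(Rational(173, 86), Pow(97, Rational(1, 2))), 196) = Add(196, Mul(Rational(173, 86), Pow(97, Rational(1, 2))))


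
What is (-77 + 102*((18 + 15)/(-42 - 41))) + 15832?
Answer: 1304299/83 ≈ 15714.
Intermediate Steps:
(-77 + 102*((18 + 15)/(-42 - 41))) + 15832 = (-77 + 102*(33/(-83))) + 15832 = (-77 + 102*(33*(-1/83))) + 15832 = (-77 + 102*(-33/83)) + 15832 = (-77 - 3366/83) + 15832 = -9757/83 + 15832 = 1304299/83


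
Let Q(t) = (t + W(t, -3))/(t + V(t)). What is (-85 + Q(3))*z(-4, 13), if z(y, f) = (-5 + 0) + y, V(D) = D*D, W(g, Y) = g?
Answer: 1521/2 ≈ 760.50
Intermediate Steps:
V(D) = D**2
z(y, f) = -5 + y
Q(t) = 2*t/(t + t**2) (Q(t) = (t + t)/(t + t**2) = (2*t)/(t + t**2) = 2*t/(t + t**2))
(-85 + Q(3))*z(-4, 13) = (-85 + 2/(1 + 3))*(-5 - 4) = (-85 + 2/4)*(-9) = (-85 + 2*(1/4))*(-9) = (-85 + 1/2)*(-9) = -169/2*(-9) = 1521/2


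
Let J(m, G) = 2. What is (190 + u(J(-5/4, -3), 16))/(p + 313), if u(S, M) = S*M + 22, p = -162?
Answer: 244/151 ≈ 1.6159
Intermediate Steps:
u(S, M) = 22 + M*S (u(S, M) = M*S + 22 = 22 + M*S)
(190 + u(J(-5/4, -3), 16))/(p + 313) = (190 + (22 + 16*2))/(-162 + 313) = (190 + (22 + 32))/151 = (190 + 54)*(1/151) = 244*(1/151) = 244/151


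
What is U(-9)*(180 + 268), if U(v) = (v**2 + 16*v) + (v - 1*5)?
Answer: -34496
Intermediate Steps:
U(v) = -5 + v**2 + 17*v (U(v) = (v**2 + 16*v) + (v - 5) = (v**2 + 16*v) + (-5 + v) = -5 + v**2 + 17*v)
U(-9)*(180 + 268) = (-5 + (-9)**2 + 17*(-9))*(180 + 268) = (-5 + 81 - 153)*448 = -77*448 = -34496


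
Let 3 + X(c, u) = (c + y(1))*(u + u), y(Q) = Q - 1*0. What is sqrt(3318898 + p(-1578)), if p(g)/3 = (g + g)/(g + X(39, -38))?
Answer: sqrt(70870600159246)/4621 ≈ 1821.8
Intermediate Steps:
y(Q) = Q (y(Q) = Q + 0 = Q)
X(c, u) = -3 + 2*u*(1 + c) (X(c, u) = -3 + (c + 1)*(u + u) = -3 + (1 + c)*(2*u) = -3 + 2*u*(1 + c))
p(g) = 6*g/(-3043 + g) (p(g) = 3*((g + g)/(g + (-3 + 2*(-38) + 2*39*(-38)))) = 3*((2*g)/(g + (-3 - 76 - 2964))) = 3*((2*g)/(g - 3043)) = 3*((2*g)/(-3043 + g)) = 3*(2*g/(-3043 + g)) = 6*g/(-3043 + g))
sqrt(3318898 + p(-1578)) = sqrt(3318898 + 6*(-1578)/(-3043 - 1578)) = sqrt(3318898 + 6*(-1578)/(-4621)) = sqrt(3318898 + 6*(-1578)*(-1/4621)) = sqrt(3318898 + 9468/4621) = sqrt(15336637126/4621) = sqrt(70870600159246)/4621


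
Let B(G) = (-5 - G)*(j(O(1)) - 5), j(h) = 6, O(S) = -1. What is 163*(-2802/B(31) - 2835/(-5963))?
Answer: 456682153/35778 ≈ 12764.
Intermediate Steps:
B(G) = -5 - G (B(G) = (-5 - G)*(6 - 5) = (-5 - G)*1 = -5 - G)
163*(-2802/B(31) - 2835/(-5963)) = 163*(-2802/(-5 - 1*31) - 2835/(-5963)) = 163*(-2802/(-5 - 31) - 2835*(-1/5963)) = 163*(-2802/(-36) + 2835/5963) = 163*(-2802*(-1/36) + 2835/5963) = 163*(467/6 + 2835/5963) = 163*(2801731/35778) = 456682153/35778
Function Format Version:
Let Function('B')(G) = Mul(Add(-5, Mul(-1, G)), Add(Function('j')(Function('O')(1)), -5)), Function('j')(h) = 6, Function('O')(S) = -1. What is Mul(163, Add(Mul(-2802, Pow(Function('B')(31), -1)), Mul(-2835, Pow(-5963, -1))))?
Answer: Rational(456682153, 35778) ≈ 12764.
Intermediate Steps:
Function('B')(G) = Add(-5, Mul(-1, G)) (Function('B')(G) = Mul(Add(-5, Mul(-1, G)), Add(6, -5)) = Mul(Add(-5, Mul(-1, G)), 1) = Add(-5, Mul(-1, G)))
Mul(163, Add(Mul(-2802, Pow(Function('B')(31), -1)), Mul(-2835, Pow(-5963, -1)))) = Mul(163, Add(Mul(-2802, Pow(Add(-5, Mul(-1, 31)), -1)), Mul(-2835, Pow(-5963, -1)))) = Mul(163, Add(Mul(-2802, Pow(Add(-5, -31), -1)), Mul(-2835, Rational(-1, 5963)))) = Mul(163, Add(Mul(-2802, Pow(-36, -1)), Rational(2835, 5963))) = Mul(163, Add(Mul(-2802, Rational(-1, 36)), Rational(2835, 5963))) = Mul(163, Add(Rational(467, 6), Rational(2835, 5963))) = Mul(163, Rational(2801731, 35778)) = Rational(456682153, 35778)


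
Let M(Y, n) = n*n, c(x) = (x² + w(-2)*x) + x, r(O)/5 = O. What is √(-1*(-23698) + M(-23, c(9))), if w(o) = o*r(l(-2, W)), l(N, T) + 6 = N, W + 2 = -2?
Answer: √679798 ≈ 824.50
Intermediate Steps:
W = -4 (W = -2 - 2 = -4)
l(N, T) = -6 + N
r(O) = 5*O
w(o) = -40*o (w(o) = o*(5*(-6 - 2)) = o*(5*(-8)) = o*(-40) = -40*o)
c(x) = x² + 81*x (c(x) = (x² + (-40*(-2))*x) + x = (x² + 80*x) + x = x² + 81*x)
M(Y, n) = n²
√(-1*(-23698) + M(-23, c(9))) = √(-1*(-23698) + (9*(81 + 9))²) = √(23698 + (9*90)²) = √(23698 + 810²) = √(23698 + 656100) = √679798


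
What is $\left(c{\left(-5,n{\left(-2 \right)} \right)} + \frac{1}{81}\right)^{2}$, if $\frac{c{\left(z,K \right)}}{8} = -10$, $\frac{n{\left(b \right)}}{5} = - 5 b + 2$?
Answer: $\frac{41977441}{6561} \approx 6398.0$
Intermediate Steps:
$n{\left(b \right)} = 10 - 25 b$ ($n{\left(b \right)} = 5 \left(- 5 b + 2\right) = 5 \left(2 - 5 b\right) = 10 - 25 b$)
$c{\left(z,K \right)} = -80$ ($c{\left(z,K \right)} = 8 \left(-10\right) = -80$)
$\left(c{\left(-5,n{\left(-2 \right)} \right)} + \frac{1}{81}\right)^{2} = \left(-80 + \frac{1}{81}\right)^{2} = \left(- \frac{6479}{81}\right)^{2} = \frac{41977441}{6561}$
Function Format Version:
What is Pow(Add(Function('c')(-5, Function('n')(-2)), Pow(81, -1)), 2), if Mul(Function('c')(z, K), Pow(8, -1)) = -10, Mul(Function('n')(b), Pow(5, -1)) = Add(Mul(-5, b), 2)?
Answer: Rational(41977441, 6561) ≈ 6398.0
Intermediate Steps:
Function('n')(b) = Add(10, Mul(-25, b)) (Function('n')(b) = Mul(5, Add(Mul(-5, b), 2)) = Mul(5, Add(2, Mul(-5, b))) = Add(10, Mul(-25, b)))
Function('c')(z, K) = -80 (Function('c')(z, K) = Mul(8, -10) = -80)
Pow(Add(Function('c')(-5, Function('n')(-2)), Pow(81, -1)), 2) = Pow(Add(-80, Pow(81, -1)), 2) = Pow(Add(-80, Rational(1, 81)), 2) = Pow(Rational(-6479, 81), 2) = Rational(41977441, 6561)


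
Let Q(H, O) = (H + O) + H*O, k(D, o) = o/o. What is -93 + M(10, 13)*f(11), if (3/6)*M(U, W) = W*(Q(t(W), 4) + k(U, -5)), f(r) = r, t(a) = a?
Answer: 19927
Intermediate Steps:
k(D, o) = 1
Q(H, O) = H + O + H*O
M(U, W) = 2*W*(5 + 5*W) (M(U, W) = 2*(W*((W + 4 + W*4) + 1)) = 2*(W*((W + 4 + 4*W) + 1)) = 2*(W*((4 + 5*W) + 1)) = 2*(W*(5 + 5*W)) = 2*W*(5 + 5*W))
-93 + M(10, 13)*f(11) = -93 + (10*13*(1 + 13))*11 = -93 + (10*13*14)*11 = -93 + 1820*11 = -93 + 20020 = 19927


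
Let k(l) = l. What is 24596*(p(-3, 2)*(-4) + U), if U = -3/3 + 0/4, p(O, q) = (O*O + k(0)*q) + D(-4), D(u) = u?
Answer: -516516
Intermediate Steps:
p(O, q) = -4 + O² (p(O, q) = (O*O + 0*q) - 4 = (O² + 0) - 4 = O² - 4 = -4 + O²)
U = -1 (U = -3*⅓ + 0*(¼) = -1 + 0 = -1)
24596*(p(-3, 2)*(-4) + U) = 24596*((-4 + (-3)²)*(-4) - 1) = 24596*((-4 + 9)*(-4) - 1) = 24596*(5*(-4) - 1) = 24596*(-20 - 1) = 24596*(-21) = -516516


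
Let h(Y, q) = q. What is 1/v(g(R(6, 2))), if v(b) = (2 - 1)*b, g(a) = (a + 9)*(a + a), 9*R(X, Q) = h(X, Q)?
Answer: 81/332 ≈ 0.24398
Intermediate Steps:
R(X, Q) = Q/9
g(a) = 2*a*(9 + a) (g(a) = (9 + a)*(2*a) = 2*a*(9 + a))
v(b) = b (v(b) = 1*b = b)
1/v(g(R(6, 2))) = 1/(2*((⅑)*2)*(9 + (⅑)*2)) = 1/(2*(2/9)*(9 + 2/9)) = 1/(2*(2/9)*(83/9)) = 1/(332/81) = 81/332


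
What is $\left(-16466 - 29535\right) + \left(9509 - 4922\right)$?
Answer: $-41414$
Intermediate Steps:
$\left(-16466 - 29535\right) + \left(9509 - 4922\right) = -46001 + \left(9509 - 4922\right) = -46001 + 4587 = -41414$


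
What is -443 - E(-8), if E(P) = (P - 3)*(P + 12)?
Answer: -399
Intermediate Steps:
E(P) = (-3 + P)*(12 + P)
-443 - E(-8) = -443 - (-36 + (-8)**2 + 9*(-8)) = -443 - (-36 + 64 - 72) = -443 - 1*(-44) = -443 + 44 = -399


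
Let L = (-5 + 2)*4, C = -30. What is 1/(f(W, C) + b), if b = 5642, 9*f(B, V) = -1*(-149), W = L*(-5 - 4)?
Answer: 9/50927 ≈ 0.00017672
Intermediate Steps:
L = -12 (L = -3*4 = -12)
W = 108 (W = -12*(-5 - 4) = -12*(-9) = 108)
f(B, V) = 149/9 (f(B, V) = (-1*(-149))/9 = (⅑)*149 = 149/9)
1/(f(W, C) + b) = 1/(149/9 + 5642) = 1/(50927/9) = 9/50927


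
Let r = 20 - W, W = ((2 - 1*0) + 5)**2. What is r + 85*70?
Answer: 5921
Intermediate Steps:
W = 49 (W = ((2 + 0) + 5)**2 = (2 + 5)**2 = 7**2 = 49)
r = -29 (r = 20 - 1*49 = 20 - 49 = -29)
r + 85*70 = -29 + 85*70 = -29 + 5950 = 5921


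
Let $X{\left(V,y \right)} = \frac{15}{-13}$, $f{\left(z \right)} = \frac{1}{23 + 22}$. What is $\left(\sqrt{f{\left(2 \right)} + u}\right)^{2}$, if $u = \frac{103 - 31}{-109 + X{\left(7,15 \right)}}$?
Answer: $- \frac{5086}{8055} \approx -0.63141$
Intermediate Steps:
$f{\left(z \right)} = \frac{1}{45}$
$X{\left(V,y \right)} = - \frac{15}{13}$ ($X{\left(V,y \right)} = 15 \left(- \frac{1}{13}\right) = - \frac{15}{13}$)
$u = - \frac{117}{179}$ ($u = \frac{103 - 31}{-109 - \frac{15}{13}} = \frac{72}{- \frac{1432}{13}} = 72 \left(- \frac{13}{1432}\right) = - \frac{117}{179} \approx -0.65363$)
$\left(\sqrt{f{\left(2 \right)} + u}\right)^{2} = \left(\sqrt{\frac{1}{45} - \frac{117}{179}}\right)^{2} = \left(\sqrt{- \frac{5086}{8055}}\right)^{2} = \left(\frac{i \sqrt{4551970}}{2685}\right)^{2} = - \frac{5086}{8055}$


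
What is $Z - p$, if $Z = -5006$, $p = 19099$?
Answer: $-24105$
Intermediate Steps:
$Z - p = -5006 - 19099 = -24105$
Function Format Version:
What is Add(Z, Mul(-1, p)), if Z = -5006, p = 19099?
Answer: -24105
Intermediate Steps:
Add(Z, Mul(-1, p)) = Add(-5006, Mul(-1, 19099)) = Add(-5006, -19099) = -24105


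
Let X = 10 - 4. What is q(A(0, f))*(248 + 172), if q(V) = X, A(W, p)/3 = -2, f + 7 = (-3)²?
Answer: 2520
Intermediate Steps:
f = 2 (f = -7 + (-3)² = -7 + 9 = 2)
X = 6
A(W, p) = -6 (A(W, p) = 3*(-2) = -6)
q(V) = 6
q(A(0, f))*(248 + 172) = 6*(248 + 172) = 6*420 = 2520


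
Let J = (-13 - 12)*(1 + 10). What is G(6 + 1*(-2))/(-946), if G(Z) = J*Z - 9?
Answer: 1109/946 ≈ 1.1723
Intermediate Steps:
J = -275 (J = -25*11 = -275)
G(Z) = -9 - 275*Z (G(Z) = -275*Z - 9 = -9 - 275*Z)
G(6 + 1*(-2))/(-946) = (-9 - 275*(6 + 1*(-2)))/(-946) = (-9 - 275*(6 - 2))*(-1/946) = (-9 - 275*4)*(-1/946) = (-9 - 1100)*(-1/946) = -1109*(-1/946) = 1109/946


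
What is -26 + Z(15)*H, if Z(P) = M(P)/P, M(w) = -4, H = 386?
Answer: -1934/15 ≈ -128.93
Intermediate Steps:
Z(P) = -4/P
-26 + Z(15)*H = -26 - 4/15*386 = -26 - 1544/15 = -1934/15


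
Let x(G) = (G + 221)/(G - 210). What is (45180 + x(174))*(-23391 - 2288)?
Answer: -41756236715/36 ≈ -1.1599e+9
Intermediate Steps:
x(G) = (221 + G)/(-210 + G)
(45180 + x(174))*(-23391 - 2288) = (45180 + (221 + 174)/(-210 + 174))*(-23391 - 2288) = (45180 + 395/(-36))*(-25679) = (45180 - 1/36*395)*(-25679) = (45180 - 395/36)*(-25679) = (1626085/36)*(-25679) = -41756236715/36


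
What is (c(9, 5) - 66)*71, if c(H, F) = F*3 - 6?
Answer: -4047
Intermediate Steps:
c(H, F) = -6 + 3*F (c(H, F) = 3*F - 6 = -6 + 3*F)
(c(9, 5) - 66)*71 = ((-6 + 3*5) - 66)*71 = ((-6 + 15) - 66)*71 = (9 - 66)*71 = -57*71 = -4047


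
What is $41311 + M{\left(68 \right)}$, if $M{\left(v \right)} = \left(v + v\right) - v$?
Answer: $41379$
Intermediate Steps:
$M{\left(v \right)} = v$ ($M{\left(v \right)} = 2 v - v = v$)
$41311 + M{\left(68 \right)} = 41311 + 68 = 41379$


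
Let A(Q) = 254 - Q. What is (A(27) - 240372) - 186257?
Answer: -426402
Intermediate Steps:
(A(27) - 240372) - 186257 = ((254 - 1*27) - 240372) - 186257 = ((254 - 27) - 240372) - 186257 = (227 - 240372) - 186257 = -240145 - 186257 = -426402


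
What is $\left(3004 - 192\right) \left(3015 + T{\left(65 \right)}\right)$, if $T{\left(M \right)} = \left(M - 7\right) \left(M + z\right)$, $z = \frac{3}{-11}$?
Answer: $\frac{209384332}{11} \approx 1.9035 \cdot 10^{7}$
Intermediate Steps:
$z = - \frac{3}{11}$ ($z = 3 \left(- \frac{1}{11}\right) = - \frac{3}{11} \approx -0.27273$)
$T{\left(M \right)} = \left(-7 + M\right) \left(- \frac{3}{11} + M\right)$ ($T{\left(M \right)} = \left(M - 7\right) \left(M - \frac{3}{11}\right) = \left(-7 + M\right) \left(- \frac{3}{11} + M\right)$)
$\left(3004 - 192\right) \left(3015 + T{\left(65 \right)}\right) = \left(3004 - 192\right) \left(3015 + \left(\frac{21}{11} + 65^{2} - \frac{5200}{11}\right)\right) = 2812 \left(3015 + \left(\frac{21}{11} + 4225 - \frac{5200}{11}\right)\right) = 2812 \left(3015 + \frac{41296}{11}\right) = 2812 \cdot \frac{74461}{11} = \frac{209384332}{11}$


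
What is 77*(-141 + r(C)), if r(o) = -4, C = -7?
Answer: -11165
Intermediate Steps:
77*(-141 + r(C)) = 77*(-141 - 4) = 77*(-145) = -11165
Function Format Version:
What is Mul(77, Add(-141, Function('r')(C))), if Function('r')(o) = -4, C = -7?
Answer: -11165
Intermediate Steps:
Mul(77, Add(-141, Function('r')(C))) = Mul(77, Add(-141, -4)) = Mul(77, -145) = -11165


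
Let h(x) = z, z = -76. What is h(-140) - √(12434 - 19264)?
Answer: -76 - I*√6830 ≈ -76.0 - 82.644*I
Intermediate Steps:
h(x) = -76
h(-140) - √(12434 - 19264) = -76 - √(12434 - 19264) = -76 - √(-6830) = -76 - I*√6830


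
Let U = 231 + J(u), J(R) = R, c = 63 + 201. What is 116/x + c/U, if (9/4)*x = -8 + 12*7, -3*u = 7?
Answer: 119619/26068 ≈ 4.5887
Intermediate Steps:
c = 264
u = -7/3 (u = -1/3*7 = -7/3 ≈ -2.3333)
x = 304/9 (x = 4*(-8 + 12*7)/9 = 4*(-8 + 84)/9 = (4/9)*76 = 304/9 ≈ 33.778)
U = 686/3 (U = 231 - 7/3 = 686/3 ≈ 228.67)
116/x + c/U = 116/(304/9) + 264/(686/3) = 116*(9/304) + 264*(3/686) = 261/76 + 396/343 = 119619/26068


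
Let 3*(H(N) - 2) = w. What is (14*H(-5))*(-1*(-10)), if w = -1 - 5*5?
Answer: -2800/3 ≈ -933.33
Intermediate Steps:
w = -26 (w = -1 - 25 = -26)
H(N) = -20/3 (H(N) = 2 + (⅓)*(-26) = 2 - 26/3 = -20/3)
(14*H(-5))*(-1*(-10)) = (14*(-20/3))*(-1*(-10)) = -280/3*10 = -2800/3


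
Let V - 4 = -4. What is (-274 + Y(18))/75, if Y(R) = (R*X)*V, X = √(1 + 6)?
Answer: -274/75 ≈ -3.6533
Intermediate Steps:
V = 0 (V = 4 - 4 = 0)
X = √7 ≈ 2.6458
Y(R) = 0 (Y(R) = (R*√7)*0 = 0)
(-274 + Y(18))/75 = (-274 + 0)/75 = (1/75)*(-274) = -274/75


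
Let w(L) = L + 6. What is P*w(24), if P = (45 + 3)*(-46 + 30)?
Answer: -23040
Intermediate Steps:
w(L) = 6 + L
P = -768 (P = 48*(-16) = -768)
P*w(24) = -768*(6 + 24) = -768*30 = -23040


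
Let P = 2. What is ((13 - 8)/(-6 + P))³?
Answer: -125/64 ≈ -1.9531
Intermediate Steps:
((13 - 8)/(-6 + P))³ = ((13 - 8)/(-6 + 2))³ = (5/(-4))³ = (5*(-¼))³ = (-5/4)³ = -125/64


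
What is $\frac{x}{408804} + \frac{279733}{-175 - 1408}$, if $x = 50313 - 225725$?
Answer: $- \frac{28658411632}{161784183} \approx -177.14$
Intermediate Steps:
$x = -175412$
$\frac{x}{408804} + \frac{279733}{-175 - 1408} = - \frac{175412}{408804} + \frac{279733}{-175 - 1408} = \left(-175412\right) \frac{1}{408804} + \frac{279733}{-175 - 1408} = - \frac{43853}{102201} + \frac{279733}{-1583} = - \frac{43853}{102201} + 279733 \left(- \frac{1}{1583}\right) = - \frac{43853}{102201} - \frac{279733}{1583} = - \frac{28658411632}{161784183}$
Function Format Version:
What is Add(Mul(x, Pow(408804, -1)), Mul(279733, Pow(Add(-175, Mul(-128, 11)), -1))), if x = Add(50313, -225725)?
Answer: Rational(-28658411632, 161784183) ≈ -177.14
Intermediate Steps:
x = -175412
Add(Mul(x, Pow(408804, -1)), Mul(279733, Pow(Add(-175, Mul(-128, 11)), -1))) = Add(Mul(-175412, Pow(408804, -1)), Mul(279733, Pow(Add(-175, Mul(-128, 11)), -1))) = Add(Mul(-175412, Rational(1, 408804)), Mul(279733, Pow(Add(-175, -1408), -1))) = Add(Rational(-43853, 102201), Mul(279733, Pow(-1583, -1))) = Add(Rational(-43853, 102201), Mul(279733, Rational(-1, 1583))) = Add(Rational(-43853, 102201), Rational(-279733, 1583)) = Rational(-28658411632, 161784183)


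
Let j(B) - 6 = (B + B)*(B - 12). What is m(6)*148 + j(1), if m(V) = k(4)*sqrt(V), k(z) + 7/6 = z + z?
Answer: -16 + 3034*sqrt(6)/3 ≈ 2461.3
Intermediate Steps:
k(z) = -7/6 + 2*z (k(z) = -7/6 + (z + z) = -7/6 + 2*z)
j(B) = 6 + 2*B*(-12 + B) (j(B) = 6 + (B + B)*(B - 12) = 6 + (2*B)*(-12 + B) = 6 + 2*B*(-12 + B))
m(V) = 41*sqrt(V)/6 (m(V) = (-7/6 + 2*4)*sqrt(V) = (-7/6 + 8)*sqrt(V) = 41*sqrt(V)/6)
m(6)*148 + j(1) = (41*sqrt(6)/6)*148 + (6 - 24*1 + 2*1**2) = 3034*sqrt(6)/3 + (6 - 24 + 2*1) = 3034*sqrt(6)/3 + (6 - 24 + 2) = 3034*sqrt(6)/3 - 16 = -16 + 3034*sqrt(6)/3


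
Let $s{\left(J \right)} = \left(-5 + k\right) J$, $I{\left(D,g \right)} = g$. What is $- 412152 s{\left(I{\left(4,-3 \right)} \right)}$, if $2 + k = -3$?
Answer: $-12364560$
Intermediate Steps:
$k = -5$ ($k = -2 - 3 = -5$)
$s{\left(J \right)} = - 10 J$ ($s{\left(J \right)} = \left(-5 - 5\right) J = - 10 J$)
$- 412152 s{\left(I{\left(4,-3 \right)} \right)} = - 412152 \left(\left(-10\right) \left(-3\right)\right) = \left(-412152\right) 30 = -12364560$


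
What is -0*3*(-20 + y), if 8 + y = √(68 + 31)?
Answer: 0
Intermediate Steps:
y = -8 + 3*√11 (y = -8 + √(68 + 31) = -8 + √99 = -8 + 3*√11 ≈ 1.9499)
-0*3*(-20 + y) = -0*3*(-20 + (-8 + 3*√11)) = -0*(-28 + 3*√11) = -1*0 = 0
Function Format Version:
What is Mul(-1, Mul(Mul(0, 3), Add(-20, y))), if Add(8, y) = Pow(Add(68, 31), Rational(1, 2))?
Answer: 0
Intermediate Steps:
y = Add(-8, Mul(3, Pow(11, Rational(1, 2)))) (y = Add(-8, Pow(Add(68, 31), Rational(1, 2))) = Add(-8, Pow(99, Rational(1, 2))) = Add(-8, Mul(3, Pow(11, Rational(1, 2)))) ≈ 1.9499)
Mul(-1, Mul(Mul(0, 3), Add(-20, y))) = Mul(-1, Mul(Mul(0, 3), Add(-20, Add(-8, Mul(3, Pow(11, Rational(1, 2))))))) = Mul(-1, Mul(0, Add(-28, Mul(3, Pow(11, Rational(1, 2)))))) = Mul(-1, 0) = 0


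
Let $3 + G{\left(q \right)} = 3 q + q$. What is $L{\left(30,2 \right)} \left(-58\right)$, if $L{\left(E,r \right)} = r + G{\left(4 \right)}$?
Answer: $-870$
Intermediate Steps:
$G{\left(q \right)} = -3 + 4 q$ ($G{\left(q \right)} = -3 + \left(3 q + q\right) = -3 + 4 q$)
$L{\left(E,r \right)} = 13 + r$ ($L{\left(E,r \right)} = r + \left(-3 + 4 \cdot 4\right) = r + \left(-3 + 16\right) = r + 13 = 13 + r$)
$L{\left(30,2 \right)} \left(-58\right) = \left(13 + 2\right) \left(-58\right) = 15 \left(-58\right) = -870$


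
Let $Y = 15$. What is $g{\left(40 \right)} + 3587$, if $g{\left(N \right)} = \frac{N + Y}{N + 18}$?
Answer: $\frac{208101}{58} \approx 3587.9$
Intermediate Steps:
$g{\left(N \right)} = \frac{15 + N}{18 + N}$ ($g{\left(N \right)} = \frac{N + 15}{N + 18} = \frac{15 + N}{18 + N}$)
$g{\left(40 \right)} + 3587 = \frac{15 + 40}{18 + 40} + 3587 = \frac{1}{58} \cdot 55 + 3587 = \frac{55}{58} + 3587 = \frac{208101}{58}$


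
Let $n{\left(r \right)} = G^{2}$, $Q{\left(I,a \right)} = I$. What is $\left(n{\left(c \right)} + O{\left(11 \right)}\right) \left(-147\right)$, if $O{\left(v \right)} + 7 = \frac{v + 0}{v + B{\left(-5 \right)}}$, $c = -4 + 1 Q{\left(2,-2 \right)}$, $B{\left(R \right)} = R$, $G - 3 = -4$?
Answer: $\frac{1225}{2} \approx 612.5$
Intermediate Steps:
$G = -1$ ($G = 3 - 4 = -1$)
$c = -2$ ($c = -4 + 1 \cdot 2 = -4 + 2 = -2$)
$n{\left(r \right)} = 1$ ($n{\left(r \right)} = \left(-1\right)^{2} = 1$)
$O{\left(v \right)} = -7 + \frac{v}{-5 + v}$ ($O{\left(v \right)} = -7 + \frac{v + 0}{v - 5} = -7 + \frac{v}{-5 + v}$)
$\left(n{\left(c \right)} + O{\left(11 \right)}\right) \left(-147\right) = \left(1 + \frac{35 - 66}{-5 + 11}\right) \left(-147\right) = \left(1 + \frac{35 - 66}{6}\right) \left(-147\right) = \left(1 + \frac{1}{6} \left(-31\right)\right) \left(-147\right) = \left(1 - \frac{31}{6}\right) \left(-147\right) = \left(- \frac{25}{6}\right) \left(-147\right) = \frac{1225}{2}$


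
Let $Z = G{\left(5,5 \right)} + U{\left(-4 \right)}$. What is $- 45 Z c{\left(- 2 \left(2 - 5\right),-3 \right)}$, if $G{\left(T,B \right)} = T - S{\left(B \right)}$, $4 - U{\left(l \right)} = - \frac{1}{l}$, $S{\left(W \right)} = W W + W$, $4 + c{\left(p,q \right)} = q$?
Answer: $- \frac{26775}{4} \approx -6693.8$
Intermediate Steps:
$c{\left(p,q \right)} = -4 + q$
$S{\left(W \right)} = W + W^{2}$ ($S{\left(W \right)} = W^{2} + W = W + W^{2}$)
$U{\left(l \right)} = 4 + \frac{1}{l}$ ($U{\left(l \right)} = 4 - - \frac{1}{l} = 4 + \frac{1}{l}$)
$G{\left(T,B \right)} = T - B \left(1 + B\right)$
$Z = - \frac{85}{4}$ ($Z = \left(5 - 5 \left(1 + 5\right)\right) + \left(4 + \frac{1}{-4}\right) = \left(5 - 5 \cdot 6\right) + \left(4 - \frac{1}{4}\right) = \left(5 - 30\right) + \frac{15}{4} = -25 + \frac{15}{4} = - \frac{85}{4} \approx -21.25$)
$- 45 Z c{\left(- 2 \left(2 - 5\right),-3 \right)} = \left(-45\right) \left(- \frac{85}{4}\right) \left(-4 - 3\right) = \frac{3825}{4} \left(-7\right) = - \frac{26775}{4}$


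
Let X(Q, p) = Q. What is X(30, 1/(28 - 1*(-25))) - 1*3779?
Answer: -3749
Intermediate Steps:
X(30, 1/(28 - 1*(-25))) - 1*3779 = 30 - 1*3779 = 30 - 3779 = -3749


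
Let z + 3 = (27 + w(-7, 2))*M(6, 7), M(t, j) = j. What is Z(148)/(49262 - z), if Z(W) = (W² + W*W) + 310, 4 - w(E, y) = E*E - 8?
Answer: 14706/16445 ≈ 0.89425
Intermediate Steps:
w(E, y) = 12 - E² (w(E, y) = 4 - (E*E - 8) = 4 - (E² - 8) = 4 - (-8 + E²) = 4 + (8 - E²) = 12 - E²)
z = -73 (z = -3 + (27 + (12 - 1*(-7)²))*7 = -3 + (27 + (12 - 1*49))*7 = -3 + (27 + (12 - 49))*7 = -3 + (27 - 37)*7 = -3 - 10*7 = -3 - 70 = -73)
Z(W) = 310 + 2*W² (Z(W) = (W² + W²) + 310 = 2*W² + 310 = 310 + 2*W²)
Z(148)/(49262 - z) = (310 + 2*148²)/(49262 - 1*(-73)) = (310 + 2*21904)/(49262 + 73) = (310 + 43808)/49335 = 44118*(1/49335) = 14706/16445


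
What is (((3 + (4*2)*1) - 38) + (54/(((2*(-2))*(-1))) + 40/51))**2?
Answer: 1682209/10404 ≈ 161.69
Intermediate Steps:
(((3 + (4*2)*1) - 38) + (54/(((2*(-2))*(-1))) + 40/51))**2 = (((3 + 8*1) - 38) + (54/((-4*(-1))) + 40*(1/51)))**2 = (((3 + 8) - 38) + (54/4 + 40/51))**2 = ((11 - 38) + (54*(1/4) + 40/51))**2 = (-27 + (27/2 + 40/51))**2 = (-27 + 1457/102)**2 = (-1297/102)**2 = 1682209/10404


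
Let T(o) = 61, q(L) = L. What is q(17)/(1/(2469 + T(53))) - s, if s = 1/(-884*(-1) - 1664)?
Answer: 33547801/780 ≈ 43010.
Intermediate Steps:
s = -1/780 (s = 1/(884 - 1664) = 1/(-780) = -1/780 ≈ -0.0012821)
q(17)/(1/(2469 + T(53))) - s = 17/(1/(2469 + 61)) - 1*(-1/780) = 17/(1/2530) + 1/780 = 17*2530 + 1/780 = 43010 + 1/780 = 33547801/780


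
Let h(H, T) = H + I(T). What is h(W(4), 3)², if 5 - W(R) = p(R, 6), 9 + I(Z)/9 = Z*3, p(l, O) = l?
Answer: 1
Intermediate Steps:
I(Z) = -81 + 27*Z (I(Z) = -81 + 9*(Z*3) = -81 + 9*(3*Z) = -81 + 27*Z)
W(R) = 5 - R
h(H, T) = -81 + H + 27*T (h(H, T) = H + (-81 + 27*T) = -81 + H + 27*T)
h(W(4), 3)² = (-81 + (5 - 1*4) + 27*3)² = (-81 + (5 - 4) + 81)² = (-81 + 1 + 81)² = 1² = 1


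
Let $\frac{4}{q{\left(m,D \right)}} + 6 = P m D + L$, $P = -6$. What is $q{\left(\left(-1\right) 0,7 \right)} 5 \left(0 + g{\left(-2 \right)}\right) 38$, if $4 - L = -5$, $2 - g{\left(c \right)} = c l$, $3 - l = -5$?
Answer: $4560$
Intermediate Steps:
$l = 8$ ($l = 3 - -5 = 3 + 5 = 8$)
$g{\left(c \right)} = 2 - 8 c$ ($g{\left(c \right)} = 2 - c 8 = 2 - 8 c$)
$L = 9$ ($L = 4 - -5 = 4 + 5 = 9$)
$q{\left(m,D \right)} = \frac{4}{3 - 6 D m}$ ($q{\left(m,D \right)} = \frac{4}{-6 + \left(- 6 m D + 9\right)} = \frac{4}{-6 - \left(-9 + 6 D m\right)} = \frac{4}{3 - 6 D m}$)
$q{\left(\left(-1\right) 0,7 \right)} 5 \left(0 + g{\left(-2 \right)}\right) 38 = \frac{4}{3 \left(1 - 14 \left(\left(-1\right) 0\right)\right)} 5 \left(0 + \left(2 - -16\right)\right) 38 = \frac{4}{3 \left(1 - 14 \cdot 0\right)} 5 \left(0 + \left(2 + 16\right)\right) 38 = \frac{4}{3 \left(1 + 0\right)} 5 \left(0 + 18\right) 38 = \frac{4}{3 \cdot 1} \cdot 5 \cdot 18 \cdot 38 = \frac{4}{3} \cdot 1 \cdot 90 \cdot 38 = \frac{4}{3} \cdot 90 \cdot 38 = 120 \cdot 38 = 4560$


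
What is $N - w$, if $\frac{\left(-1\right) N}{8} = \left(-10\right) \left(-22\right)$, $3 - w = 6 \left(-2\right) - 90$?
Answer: $-1865$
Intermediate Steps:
$w = 105$ ($w = 3 - \left(6 \left(-2\right) - 90\right) = 3 - \left(-12 - 90\right) = 3 - -102 = 3 + 102 = 105$)
$N = -1760$ ($N = - 8 \left(\left(-10\right) \left(-22\right)\right) = \left(-8\right) 220 = -1760$)
$N - w = -1760 - 105 = -1865$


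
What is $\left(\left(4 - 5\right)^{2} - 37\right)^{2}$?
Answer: $1296$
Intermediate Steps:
$\left(\left(4 - 5\right)^{2} - 37\right)^{2} = \left(\left(-1\right)^{2} - 37\right)^{2} = \left(1 - 37\right)^{2} = \left(-36\right)^{2} = 1296$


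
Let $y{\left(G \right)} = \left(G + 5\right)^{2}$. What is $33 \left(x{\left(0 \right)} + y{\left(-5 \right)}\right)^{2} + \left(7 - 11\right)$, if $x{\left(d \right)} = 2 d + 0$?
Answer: $-4$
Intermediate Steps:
$x{\left(d \right)} = 2 d$
$y{\left(G \right)} = \left(5 + G\right)^{2}$
$33 \left(x{\left(0 \right)} + y{\left(-5 \right)}\right)^{2} + \left(7 - 11\right) = 33 \left(2 \cdot 0 + \left(5 - 5\right)^{2}\right)^{2} + \left(7 - 11\right) = 33 \left(0 + 0^{2}\right)^{2} + \left(7 - 11\right) = 33 \left(0 + 0\right)^{2} - 4 = 33 \cdot 0^{2} - 4 = 33 \cdot 0 - 4 = 0 - 4 = -4$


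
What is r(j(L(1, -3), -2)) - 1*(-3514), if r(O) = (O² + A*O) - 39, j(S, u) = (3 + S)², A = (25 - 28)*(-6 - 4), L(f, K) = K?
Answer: 3475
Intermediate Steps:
A = 30 (A = -3*(-10) = 30)
r(O) = -39 + O² + 30*O (r(O) = (O² + 30*O) - 39 = -39 + O² + 30*O)
r(j(L(1, -3), -2)) - 1*(-3514) = (-39 + ((3 - 3)²)² + 30*(3 - 3)²) - 1*(-3514) = (-39 + (0²)² + 30*0²) + 3514 = (-39 + 0² + 30*0) + 3514 = (-39 + 0 + 0) + 3514 = -39 + 3514 = 3475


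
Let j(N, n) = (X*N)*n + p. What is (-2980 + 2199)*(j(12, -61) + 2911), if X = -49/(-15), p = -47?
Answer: -1846284/5 ≈ -3.6926e+5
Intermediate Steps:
X = 49/15 (X = -49*(-1/15) = 49/15 ≈ 3.2667)
j(N, n) = -47 + 49*N*n/15 (j(N, n) = (49*N/15)*n - 47 = 49*N*n/15 - 47 = -47 + 49*N*n/15)
(-2980 + 2199)*(j(12, -61) + 2911) = (-2980 + 2199)*((-47 + (49/15)*12*(-61)) + 2911) = -781*((-47 - 11956/5) + 2911) = -781*(-12191/5 + 2911) = -781*2364/5 = -1846284/5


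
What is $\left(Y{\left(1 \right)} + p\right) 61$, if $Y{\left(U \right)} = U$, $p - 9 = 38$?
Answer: $2928$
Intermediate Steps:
$p = 47$ ($p = 9 + 38 = 47$)
$\left(Y{\left(1 \right)} + p\right) 61 = \left(1 + 47\right) 61 = 48 \cdot 61 = 2928$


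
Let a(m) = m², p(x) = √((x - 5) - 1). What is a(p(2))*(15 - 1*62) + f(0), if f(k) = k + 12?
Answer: 200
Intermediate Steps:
p(x) = √(-6 + x) (p(x) = √((-5 + x) - 1) = √(-6 + x))
f(k) = 12 + k
a(p(2))*(15 - 1*62) + f(0) = (√(-6 + 2))²*(15 - 1*62) + (12 + 0) = (√(-4))²*(15 - 62) + 12 = (2*I)²*(-47) + 12 = -4*(-47) + 12 = 188 + 12 = 200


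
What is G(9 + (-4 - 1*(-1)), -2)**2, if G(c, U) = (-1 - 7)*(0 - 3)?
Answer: 576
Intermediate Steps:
G(c, U) = 24 (G(c, U) = -8*(-3) = 24)
G(9 + (-4 - 1*(-1)), -2)**2 = 24**2 = 576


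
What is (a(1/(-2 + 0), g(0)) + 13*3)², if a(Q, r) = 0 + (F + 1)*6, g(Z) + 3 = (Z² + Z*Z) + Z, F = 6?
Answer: 6561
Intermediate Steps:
g(Z) = -3 + Z + 2*Z² (g(Z) = -3 + ((Z² + Z*Z) + Z) = -3 + ((Z² + Z²) + Z) = -3 + (2*Z² + Z) = -3 + (Z + 2*Z²) = -3 + Z + 2*Z²)
a(Q, r) = 42 (a(Q, r) = 0 + (6 + 1)*6 = 0 + 7*6 = 0 + 42 = 42)
(a(1/(-2 + 0), g(0)) + 13*3)² = (42 + 13*3)² = (42 + 39)² = 81² = 6561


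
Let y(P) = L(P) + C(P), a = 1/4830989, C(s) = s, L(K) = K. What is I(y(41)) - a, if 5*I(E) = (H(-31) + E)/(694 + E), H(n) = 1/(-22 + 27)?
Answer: 1985517079/93721186600 ≈ 0.021185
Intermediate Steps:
H(n) = ⅕ (H(n) = 1/5 = ⅕)
a = 1/4830989 ≈ 2.0700e-7
y(P) = 2*P (y(P) = P + P = 2*P)
I(E) = (⅕ + E)/(5*(694 + E)) (I(E) = ((⅕ + E)/(694 + E))/5 = (⅕ + E)/(5*(694 + E)))
I(y(41)) - a = (1 + 5*(2*41))/(25*(694 + 2*41)) - 1*1/4830989 = (1 + 5*82)/(25*(694 + 82)) - 1/4830989 = (1/25)*(1 + 410)/776 - 1/4830989 = (1/25)*(1/776)*411 - 1/4830989 = 411/19400 - 1/4830989 = 1985517079/93721186600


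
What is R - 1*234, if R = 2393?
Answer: 2159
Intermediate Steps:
R - 1*234 = 2393 - 1*234 = 2393 - 234 = 2159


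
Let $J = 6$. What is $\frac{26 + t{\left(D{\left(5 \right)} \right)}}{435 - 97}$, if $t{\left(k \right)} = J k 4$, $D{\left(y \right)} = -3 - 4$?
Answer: $- \frac{71}{169} \approx -0.42012$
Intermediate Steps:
$D{\left(y \right)} = -7$
$t{\left(k \right)} = 24 k$ ($t{\left(k \right)} = 6 k 4 = 24 k$)
$\frac{26 + t{\left(D{\left(5 \right)} \right)}}{435 - 97} = \frac{26 + 24 \left(-7\right)}{435 - 97} = \frac{26 - 168}{338} = \left(-142\right) \frac{1}{338} = - \frac{71}{169}$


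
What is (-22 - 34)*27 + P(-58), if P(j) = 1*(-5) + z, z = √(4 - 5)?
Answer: -1517 + I ≈ -1517.0 + 1.0*I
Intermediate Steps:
z = I (z = √(-1) = I ≈ 1.0*I)
P(j) = -5 + I (P(j) = 1*(-5) + I = -5 + I)
(-22 - 34)*27 + P(-58) = (-22 - 34)*27 + (-5 + I) = -56*27 + (-5 + I) = -1512 + (-5 + I) = -1517 + I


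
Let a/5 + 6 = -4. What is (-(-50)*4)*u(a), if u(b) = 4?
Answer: 800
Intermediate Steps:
a = -50 (a = -30 + 5*(-4) = -30 - 20 = -50)
(-(-50)*4)*u(a) = -(-50)*4*4 = -10*(-20)*4 = 200*4 = 800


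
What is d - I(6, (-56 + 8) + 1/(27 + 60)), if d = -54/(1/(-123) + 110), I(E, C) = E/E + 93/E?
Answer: -459741/27058 ≈ -16.991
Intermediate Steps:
I(E, C) = 1 + 93/E
d = -6642/13529 (d = -54/(-1/123 + 110) = -54/13529/123 = -54*123/13529 = -6642/13529 ≈ -0.49095)
d - I(6, (-56 + 8) + 1/(27 + 60)) = -6642/13529 - (93 + 6)/6 = -6642/13529 - 99/6 = -6642/13529 - 1*33/2 = -6642/13529 - 33/2 = -459741/27058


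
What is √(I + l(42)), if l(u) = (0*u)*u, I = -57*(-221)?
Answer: √12597 ≈ 112.24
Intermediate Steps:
I = 12597
l(u) = 0 (l(u) = 0*u = 0)
√(I + l(42)) = √(12597 + 0) = √12597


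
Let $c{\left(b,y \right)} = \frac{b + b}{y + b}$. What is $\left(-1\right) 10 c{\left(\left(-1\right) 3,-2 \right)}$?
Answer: $-12$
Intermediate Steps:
$c{\left(b,y \right)} = \frac{2 b}{b + y}$
$\left(-1\right) 10 c{\left(\left(-1\right) 3,-2 \right)} = \left(-1\right) 10 \frac{2 \left(\left(-1\right) 3\right)}{\left(-1\right) 3 - 2} = - 10 \cdot 2 \left(-3\right) \frac{1}{-3 - 2} = - 10 \cdot 2 \left(-3\right) \frac{1}{-5} = - 10 \cdot 2 \left(-3\right) \left(- \frac{1}{5}\right) = \left(-10\right) \frac{6}{5} = -12$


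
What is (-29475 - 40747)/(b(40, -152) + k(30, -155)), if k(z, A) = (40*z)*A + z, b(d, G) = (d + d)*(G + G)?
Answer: 35111/105145 ≈ 0.33393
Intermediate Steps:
b(d, G) = 4*G*d (b(d, G) = (2*d)*(2*G) = 4*G*d)
k(z, A) = z + 40*A*z (k(z, A) = 40*A*z + z = z + 40*A*z)
(-29475 - 40747)/(b(40, -152) + k(30, -155)) = (-29475 - 40747)/(4*(-152)*40 + 30*(1 + 40*(-155))) = -70222/(-24320 + 30*(1 - 6200)) = -70222/(-24320 + 30*(-6199)) = -70222/(-24320 - 185970) = -70222/(-210290) = -70222*(-1/210290) = 35111/105145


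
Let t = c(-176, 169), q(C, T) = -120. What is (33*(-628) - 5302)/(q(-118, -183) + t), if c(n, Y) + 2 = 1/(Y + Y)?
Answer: 8796788/41235 ≈ 213.33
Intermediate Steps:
c(n, Y) = -2 + 1/(2*Y) (c(n, Y) = -2 + 1/(Y + Y) = -2 + 1/(2*Y))
t = -675/338 (t = -2 + (1/2)/169 = -2 + (1/2)*(1/169) = -2 + 1/338 = -675/338 ≈ -1.9970)
(33*(-628) - 5302)/(q(-118, -183) + t) = (33*(-628) - 5302)/(-120 - 675/338) = (-20724 - 5302)/(-41235/338) = -26026*(-338/41235) = 8796788/41235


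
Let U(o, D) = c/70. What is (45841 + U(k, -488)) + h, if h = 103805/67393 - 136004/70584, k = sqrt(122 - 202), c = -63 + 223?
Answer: 381620045996293/8324518146 ≈ 45843.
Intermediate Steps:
c = 160
k = 4*I*sqrt(5) (k = sqrt(-80) = 4*I*sqrt(5) ≈ 8.9443*I)
h = -459686363/1189216878 (h = 103805*(1/67393) - 136004*1/70584 = 103805/67393 - 34001/17646 = -459686363/1189216878 ≈ -0.38655)
U(o, D) = 16/7 (U(o, D) = 160/70 = 160*(1/70) = 16/7)
(45841 + U(k, -488)) + h = (45841 + 16/7) - 459686363/1189216878 = 320903/7 - 459686363/1189216878 = 381620045996293/8324518146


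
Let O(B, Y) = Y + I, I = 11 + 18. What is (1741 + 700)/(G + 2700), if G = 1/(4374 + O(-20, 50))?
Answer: 10869773/12023101 ≈ 0.90407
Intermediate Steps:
I = 29
O(B, Y) = 29 + Y (O(B, Y) = Y + 29 = 29 + Y)
G = 1/4453 (G = 1/(4374 + (29 + 50)) = 1/(4374 + 79) = 1/4453 ≈ 0.00022457)
(1741 + 700)/(G + 2700) = (1741 + 700)/(1/4453 + 2700) = 2441/(12023101/4453) = 2441*(4453/12023101) = 10869773/12023101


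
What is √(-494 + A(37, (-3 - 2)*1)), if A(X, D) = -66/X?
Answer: 2*I*√169682/37 ≈ 22.266*I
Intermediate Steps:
√(-494 + A(37, (-3 - 2)*1)) = √(-494 - 66/37) = √(-18344/37) = 2*I*√169682/37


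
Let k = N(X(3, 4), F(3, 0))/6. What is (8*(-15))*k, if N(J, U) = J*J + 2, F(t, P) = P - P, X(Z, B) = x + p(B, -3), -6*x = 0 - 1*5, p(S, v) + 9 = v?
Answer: -22805/9 ≈ -2533.9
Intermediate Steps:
p(S, v) = -9 + v
x = ⅚ (x = -(0 - 1*5)/6 = -(0 - 5)/6 = -⅙*(-5) = ⅚ ≈ 0.83333)
X(Z, B) = -67/6 (X(Z, B) = ⅚ + (-9 - 3) = ⅚ - 12 = -67/6)
F(t, P) = 0
N(J, U) = 2 + J² (N(J, U) = J² + 2 = 2 + J²)
k = 4561/216 (k = (2 + (-67/6)²)/6 = (2 + 4489/36)*(⅙) = (4561/36)*(⅙) = 4561/216 ≈ 21.116)
(8*(-15))*k = (8*(-15))*(4561/216) = -120*4561/216 = -22805/9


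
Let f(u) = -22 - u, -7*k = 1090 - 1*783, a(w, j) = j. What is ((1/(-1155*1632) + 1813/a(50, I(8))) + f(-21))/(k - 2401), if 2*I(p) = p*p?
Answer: -26227451/1152114480 ≈ -0.022765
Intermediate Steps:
I(p) = p²/2 (I(p) = (p*p)/2 = p²/2)
k = -307/7 (k = -(1090 - 1*783)/7 = -(1090 - 783)/7 = -⅐*307 = -307/7 ≈ -43.857)
((1/(-1155*1632) + 1813/a(50, I(8))) + f(-21))/(k - 2401) = ((1/(-1155*1632) + 1813/(((½)*8²))) + (-22 - 1*(-21)))/(-307/7 - 2401) = ((-1/1155*1/1632 + 1813/(((½)*64))) + (-22 + 21))/(-17114/7) = ((-1/1884960 + 1813/32) - 1)*(-7/17114) = (26698691/471240 - 1)*(-7/17114) = (26227451/471240)*(-7/17114) = -26227451/1152114480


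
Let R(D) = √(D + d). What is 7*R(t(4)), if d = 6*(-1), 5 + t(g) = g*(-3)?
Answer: 7*I*√23 ≈ 33.571*I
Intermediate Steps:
t(g) = -5 - 3*g (t(g) = -5 + g*(-3) = -5 - 3*g)
d = -6
R(D) = √(-6 + D) (R(D) = √(D - 6) = √(-6 + D))
7*R(t(4)) = 7*√(-6 + (-5 - 3*4)) = 7*√(-6 + (-5 - 12)) = 7*√(-6 - 17) = 7*√(-23) = 7*(I*√23) = 7*I*√23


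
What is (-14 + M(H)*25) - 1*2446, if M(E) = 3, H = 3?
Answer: -2385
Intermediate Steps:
(-14 + M(H)*25) - 1*2446 = (-14 + 3*25) - 1*2446 = (-14 + 75) - 2446 = 61 - 2446 = -2385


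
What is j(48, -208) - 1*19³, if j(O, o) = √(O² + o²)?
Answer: -6859 + 16*√178 ≈ -6645.5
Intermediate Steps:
j(48, -208) - 1*19³ = √(48² + (-208)²) - 1*19³ = √(2304 + 43264) - 1*6859 = √45568 - 6859 = 16*√178 - 6859 = -6859 + 16*√178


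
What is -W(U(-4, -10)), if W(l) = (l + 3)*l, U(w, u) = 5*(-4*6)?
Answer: -14040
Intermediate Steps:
U(w, u) = -120 (U(w, u) = 5*(-24) = -120)
W(l) = l*(3 + l) (W(l) = (3 + l)*l = l*(3 + l))
-W(U(-4, -10)) = -(-120)*(3 - 120) = -(-120)*(-117) = -1*14040 = -14040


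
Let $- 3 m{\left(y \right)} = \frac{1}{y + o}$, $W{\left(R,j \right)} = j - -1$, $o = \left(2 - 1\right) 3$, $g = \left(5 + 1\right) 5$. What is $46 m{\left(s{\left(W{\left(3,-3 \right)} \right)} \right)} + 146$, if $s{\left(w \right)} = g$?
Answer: $\frac{14408}{99} \approx 145.54$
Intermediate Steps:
$g = 30$ ($g = 6 \cdot 5 = 30$)
$o = 3$ ($o = 1 \cdot 3 = 3$)
$W{\left(R,j \right)} = 1 + j$ ($W{\left(R,j \right)} = j + 1 = 1 + j$)
$s{\left(w \right)} = 30$
$m{\left(y \right)} = - \frac{1}{3 \left(3 + y\right)}$ ($m{\left(y \right)} = - \frac{1}{3 \left(y + 3\right)} = - \frac{1}{3 \left(3 + y\right)}$)
$46 m{\left(s{\left(W{\left(3,-3 \right)} \right)} \right)} + 146 = 46 \left(- \frac{1}{9 + 3 \cdot 30}\right) + 146 = 46 \left(- \frac{1}{9 + 90}\right) + 146 = 46 \left(- \frac{1}{99}\right) + 146 = - \frac{46}{99} + 146 = \frac{14408}{99}$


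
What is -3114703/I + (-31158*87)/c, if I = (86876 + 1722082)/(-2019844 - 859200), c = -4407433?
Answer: 19761537035859014612/3986430592407 ≈ 4.9572e+6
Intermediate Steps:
I = -904479/1439522 (I = 1808958/(-2879044) = 1808958*(-1/2879044) = -904479/1439522 ≈ -0.62832)
-3114703/I + (-31158*87)/c = -3114703/(-904479/1439522) - 31158*87/(-4407433) = -3114703*(-1439522/904479) - 2710746*(-1/4407433) = 4483683491966/904479 + 2710746/4407433 = 19761537035859014612/3986430592407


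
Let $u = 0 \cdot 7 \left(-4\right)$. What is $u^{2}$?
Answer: $0$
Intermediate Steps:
$u = 0$ ($u = 0 \left(-4\right) = 0$)
$u^{2} = 0^{2} = 0$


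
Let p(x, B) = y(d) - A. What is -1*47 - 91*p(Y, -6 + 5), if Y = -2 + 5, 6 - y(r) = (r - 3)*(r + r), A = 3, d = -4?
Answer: 4776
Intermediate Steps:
y(r) = 6 - 2*r*(-3 + r) (y(r) = 6 - (r - 3)*(r + r) = 6 - (-3 + r)*2*r = 6 - 2*r*(-3 + r))
Y = 3
p(x, B) = -53 (p(x, B) = (6 - 2*(-4)² + 6*(-4)) - 1*3 = (6 - 2*16 - 24) - 3 = (6 - 32 - 24) - 3 = -50 - 3 = -53)
-1*47 - 91*p(Y, -6 + 5) = -1*47 - 91*(-53) = -47 + 4823 = 4776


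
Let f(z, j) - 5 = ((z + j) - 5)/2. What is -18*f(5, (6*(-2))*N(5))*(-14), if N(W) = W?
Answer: -6300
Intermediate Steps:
f(z, j) = 5/2 + j/2 + z/2 (f(z, j) = 5 + ((z + j) - 5)/2 = 5 + ((j + z) - 5)*(½) = 5 + (-5 + j + z)*(½) = 5 + (-5/2 + j/2 + z/2) = 5/2 + j/2 + z/2)
-18*f(5, (6*(-2))*N(5))*(-14) = -18*(5/2 + ((6*(-2))*5)/2 + (½)*5)*(-14) = -18*(5/2 + (-12*5)/2 + 5/2)*(-14) = -18*(5/2 + (½)*(-60) + 5/2)*(-14) = -18*(5/2 - 30 + 5/2)*(-14) = -18*(-25)*(-14) = 450*(-14) = -6300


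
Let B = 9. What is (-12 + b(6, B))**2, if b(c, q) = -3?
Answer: 225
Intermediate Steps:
(-12 + b(6, B))**2 = (-12 - 3)**2 = (-15)**2 = 225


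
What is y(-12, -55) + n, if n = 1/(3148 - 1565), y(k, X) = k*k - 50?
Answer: 148803/1583 ≈ 94.001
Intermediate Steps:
y(k, X) = -50 + k² (y(k, X) = k² - 50 = -50 + k²)
n = 1/1583 ≈ 0.00063171
y(-12, -55) + n = (-50 + (-12)²) + 1/1583 = (-50 + 144) + 1/1583 = 94 + 1/1583 = 148803/1583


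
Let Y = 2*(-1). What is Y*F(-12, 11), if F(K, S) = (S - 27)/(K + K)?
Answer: -4/3 ≈ -1.3333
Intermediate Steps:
Y = -2
F(K, S) = (-27 + S)/(2*K) (F(K, S) = (-27 + S)/((2*K)) = (-27 + S)*(1/(2*K)) = (-27 + S)/(2*K))
Y*F(-12, 11) = -(-27 + 11)/(-12) = -(-1)*(-16)/12 = -2*⅔ = -4/3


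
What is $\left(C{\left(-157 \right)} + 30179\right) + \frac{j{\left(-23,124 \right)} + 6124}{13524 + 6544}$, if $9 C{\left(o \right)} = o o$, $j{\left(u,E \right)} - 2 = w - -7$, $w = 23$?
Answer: $\frac{1486350271}{45153} \approx 32918.0$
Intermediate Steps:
$j{\left(u,E \right)} = 32$ ($j{\left(u,E \right)} = 2 + \left(23 - -7\right) = 2 + \left(23 + 7\right) = 2 + 30 = 32$)
$C{\left(o \right)} = \frac{o^{2}}{9}$ ($C{\left(o \right)} = \frac{o o}{9} = \frac{o^{2}}{9}$)
$\left(C{\left(-157 \right)} + 30179\right) + \frac{j{\left(-23,124 \right)} + 6124}{13524 + 6544} = \left(\frac{\left(-157\right)^{2}}{9} + 30179\right) + \frac{32 + 6124}{13524 + 6544} = \left(\frac{1}{9} \cdot 24649 + 30179\right) + \frac{6156}{20068} = \left(\frac{24649}{9} + 30179\right) + 6156 \cdot \frac{1}{20068} = \frac{296260}{9} + \frac{1539}{5017} = \frac{1486350271}{45153}$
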